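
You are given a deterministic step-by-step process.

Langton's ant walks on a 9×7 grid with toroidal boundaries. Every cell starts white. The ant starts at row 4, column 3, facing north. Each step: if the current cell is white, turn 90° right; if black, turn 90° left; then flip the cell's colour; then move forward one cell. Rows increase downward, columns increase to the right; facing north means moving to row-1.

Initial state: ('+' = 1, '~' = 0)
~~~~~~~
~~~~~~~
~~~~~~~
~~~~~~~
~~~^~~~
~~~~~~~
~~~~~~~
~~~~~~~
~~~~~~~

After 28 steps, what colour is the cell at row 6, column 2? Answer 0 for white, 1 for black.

[0] ~~~~~~~
~~~~~~~
~~~~~~~
~~~~~~~
~~~^~~~
~~~~~~~
~~~~~~~
~~~~~~~
~~~~~~~
[1] ~~~~~~~
~~~~~~~
~~~~~~~
~~~~~~~
~~~+>~~
~~~~~~~
~~~~~~~
~~~~~~~
~~~~~~~
[2] ~~~~~~~
~~~~~~~
~~~~~~~
~~~~~~~
~~~++~~
~~~~v~~
~~~~~~~
~~~~~~~
~~~~~~~
[3] ~~~~~~~
~~~~~~~
~~~~~~~
~~~~~~~
~~~++~~
~~~<+~~
~~~~~~~
~~~~~~~
~~~~~~~
[4] ~~~~~~~
~~~~~~~
~~~~~~~
~~~~~~~
~~~^+~~
~~~++~~
~~~~~~~
~~~~~~~
~~~~~~~
[5] ~~~~~~~
~~~~~~~
~~~~~~~
~~~~~~~
~~<~+~~
~~~++~~
~~~~~~~
~~~~~~~
~~~~~~~
[6] ~~~~~~~
~~~~~~~
~~~~~~~
~~^~~~~
~~+~+~~
~~~++~~
~~~~~~~
~~~~~~~
~~~~~~~
[7] ~~~~~~~
~~~~~~~
~~~~~~~
~~+>~~~
~~+~+~~
~~~++~~
~~~~~~~
~~~~~~~
~~~~~~~
[8] ~~~~~~~
~~~~~~~
~~~~~~~
~~++~~~
~~+v+~~
~~~++~~
~~~~~~~
~~~~~~~
~~~~~~~
[9] ~~~~~~~
~~~~~~~
~~~~~~~
~~++~~~
~~<++~~
~~~++~~
~~~~~~~
~~~~~~~
~~~~~~~
[10] ~~~~~~~
~~~~~~~
~~~~~~~
~~++~~~
~~~++~~
~~v++~~
~~~~~~~
~~~~~~~
~~~~~~~
[11] ~~~~~~~
~~~~~~~
~~~~~~~
~~++~~~
~~~++~~
~<+++~~
~~~~~~~
~~~~~~~
~~~~~~~
[12] ~~~~~~~
~~~~~~~
~~~~~~~
~~++~~~
~^~++~~
~++++~~
~~~~~~~
~~~~~~~
~~~~~~~
[13] ~~~~~~~
~~~~~~~
~~~~~~~
~~++~~~
~+>++~~
~++++~~
~~~~~~~
~~~~~~~
~~~~~~~
[14] ~~~~~~~
~~~~~~~
~~~~~~~
~~++~~~
~++++~~
~+v++~~
~~~~~~~
~~~~~~~
~~~~~~~
[15] ~~~~~~~
~~~~~~~
~~~~~~~
~~++~~~
~++++~~
~+~>+~~
~~~~~~~
~~~~~~~
~~~~~~~
[16] ~~~~~~~
~~~~~~~
~~~~~~~
~~++~~~
~++^+~~
~+~~+~~
~~~~~~~
~~~~~~~
~~~~~~~
[17] ~~~~~~~
~~~~~~~
~~~~~~~
~~++~~~
~+<~+~~
~+~~+~~
~~~~~~~
~~~~~~~
~~~~~~~
[18] ~~~~~~~
~~~~~~~
~~~~~~~
~~++~~~
~+~~+~~
~+v~+~~
~~~~~~~
~~~~~~~
~~~~~~~
[19] ~~~~~~~
~~~~~~~
~~~~~~~
~~++~~~
~+~~+~~
~<+~+~~
~~~~~~~
~~~~~~~
~~~~~~~
[20] ~~~~~~~
~~~~~~~
~~~~~~~
~~++~~~
~+~~+~~
~~+~+~~
~v~~~~~
~~~~~~~
~~~~~~~
[21] ~~~~~~~
~~~~~~~
~~~~~~~
~~++~~~
~+~~+~~
~~+~+~~
<+~~~~~
~~~~~~~
~~~~~~~
[22] ~~~~~~~
~~~~~~~
~~~~~~~
~~++~~~
~+~~+~~
^~+~+~~
++~~~~~
~~~~~~~
~~~~~~~
[23] ~~~~~~~
~~~~~~~
~~~~~~~
~~++~~~
~+~~+~~
+>+~+~~
++~~~~~
~~~~~~~
~~~~~~~
[24] ~~~~~~~
~~~~~~~
~~~~~~~
~~++~~~
~+~~+~~
+++~+~~
+v~~~~~
~~~~~~~
~~~~~~~
[25] ~~~~~~~
~~~~~~~
~~~~~~~
~~++~~~
~+~~+~~
+++~+~~
+~>~~~~
~~~~~~~
~~~~~~~
[26] ~~~~~~~
~~~~~~~
~~~~~~~
~~++~~~
~+~~+~~
+++~+~~
+~+~~~~
~~v~~~~
~~~~~~~
[27] ~~~~~~~
~~~~~~~
~~~~~~~
~~++~~~
~+~~+~~
+++~+~~
+~+~~~~
~<+~~~~
~~~~~~~
[28] ~~~~~~~
~~~~~~~
~~~~~~~
~~++~~~
~+~~+~~
+++~+~~
+^+~~~~
~++~~~~
~~~~~~~

1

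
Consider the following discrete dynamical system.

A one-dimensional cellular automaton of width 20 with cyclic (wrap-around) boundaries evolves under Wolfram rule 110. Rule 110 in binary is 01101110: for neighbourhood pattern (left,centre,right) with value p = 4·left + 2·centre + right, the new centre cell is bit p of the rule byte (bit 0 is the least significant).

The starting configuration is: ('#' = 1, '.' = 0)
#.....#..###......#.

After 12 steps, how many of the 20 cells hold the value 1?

[0] #.....#..###......#.
[1] #....##.##.#.....###
[2] #...########....##..
[3] #..##......#...###.#
[4] #.###.....##..##.###
[5] ###.#....###.#####..
[6] #.###...##.###...#.#
[7] ###.#..#####.#..####
[8] ..###.##...###.##...
[9] .##.####..##.####...
[10] #####..#.#####..#...
[11] #...#.####...#.##..#
[12] #..####..#..#####.##

13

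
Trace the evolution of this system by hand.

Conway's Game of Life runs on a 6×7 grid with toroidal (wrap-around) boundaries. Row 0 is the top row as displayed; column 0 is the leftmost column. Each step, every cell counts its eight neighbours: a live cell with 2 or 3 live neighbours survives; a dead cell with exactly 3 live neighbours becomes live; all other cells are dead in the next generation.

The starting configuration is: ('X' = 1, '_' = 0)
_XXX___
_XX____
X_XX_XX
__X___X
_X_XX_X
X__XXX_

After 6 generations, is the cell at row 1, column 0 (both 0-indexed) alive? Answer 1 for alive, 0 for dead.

[0] _XXX___
_XX____
X_XX_XX
__X___X
_X_XX_X
X__XXX_
[1] X______
____X_X
X__X_XX
_______
_X____X
X____XX
[2] X______
____X__
X___XXX
_____X_
_____XX
_X___X_
[3] _______
X___X__
____X_X
X______
____XXX
X____X_
[4] ______X
_____X_
X____XX
X___X__
X___XX_
____XX_
[5] ____X_X
X____X_
X___XX_
XX__X__
___X___
____X__
[6] ____X_X
X______
X___XX_
XX_XXXX
___XX__
___XXX_

1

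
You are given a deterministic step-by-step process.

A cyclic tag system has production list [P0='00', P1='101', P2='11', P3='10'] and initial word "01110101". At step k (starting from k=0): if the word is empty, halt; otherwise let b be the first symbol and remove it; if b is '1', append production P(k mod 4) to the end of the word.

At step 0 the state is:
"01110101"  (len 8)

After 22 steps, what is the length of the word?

16

0) "01110101"  (len 8)
1) "1110101"  (len 7)
2) "110101101"  (len 9)
3) "1010110111"  (len 10)
4) "01011011110"  (len 11)
5) "1011011110"  (len 10)
6) "011011110101"  (len 12)
7) "11011110101"  (len 11)
8) "101111010110"  (len 12)
9) "0111101011000"  (len 13)
10) "111101011000"  (len 12)
11) "1110101100011"  (len 13)
12) "11010110001110"  (len 14)
13) "101011000111000"  (len 15)
14) "01011000111000101"  (len 17)
15) "1011000111000101"  (len 16)
16) "01100011100010110"  (len 17)
17) "1100011100010110"  (len 16)
18) "100011100010110101"  (len 18)
19) "0001110001011010111"  (len 19)
20) "001110001011010111"  (len 18)
21) "01110001011010111"  (len 17)
22) "1110001011010111"  (len 16)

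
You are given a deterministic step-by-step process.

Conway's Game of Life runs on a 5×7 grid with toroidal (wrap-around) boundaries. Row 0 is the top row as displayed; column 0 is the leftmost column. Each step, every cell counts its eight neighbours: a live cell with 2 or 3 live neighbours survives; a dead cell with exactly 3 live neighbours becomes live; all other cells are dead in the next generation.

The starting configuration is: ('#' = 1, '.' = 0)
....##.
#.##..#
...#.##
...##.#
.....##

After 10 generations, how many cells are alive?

7

t=0: ....##.
#.##..#
...#.##
...##.#
.....##
t=1: #..##..
#.##...
.......
#..#...
...#..#
t=2: ##..#.#
.####..
.###...
.......
#.##..#
t=3: ....#.#
....##.
.#..#..
#......
..##.##
t=4: ......#
...##..
....##.
#######
#..####
t=5: #.....#
...##..
##.....
.##....
.......
t=6: .......
.#....#
##.#...
###....
##.....
t=7: .#.....
.##....
......#
......#
#.#....
t=8: #......
###....
#......
#.....#
##.....
t=9: ..#...#
#.....#
.......
......#
.#.....
t=10: .#....#
#.....#
#.....#
.......
#......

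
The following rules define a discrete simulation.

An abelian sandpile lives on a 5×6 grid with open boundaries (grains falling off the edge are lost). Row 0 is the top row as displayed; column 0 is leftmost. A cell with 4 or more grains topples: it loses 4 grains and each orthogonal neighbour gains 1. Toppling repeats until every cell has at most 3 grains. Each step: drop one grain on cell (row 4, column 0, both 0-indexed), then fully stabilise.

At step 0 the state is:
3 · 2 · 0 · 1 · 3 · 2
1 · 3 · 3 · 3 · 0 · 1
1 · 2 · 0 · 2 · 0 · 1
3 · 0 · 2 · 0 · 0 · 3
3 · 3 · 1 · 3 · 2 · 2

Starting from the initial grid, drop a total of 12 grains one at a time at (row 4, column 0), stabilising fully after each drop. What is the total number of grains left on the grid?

step 0: 3 · 2 · 0 · 1 · 3 · 2
1 · 3 · 3 · 3 · 0 · 1
1 · 2 · 0 · 2 · 0 · 1
3 · 0 · 2 · 0 · 0 · 3
3 · 3 · 1 · 3 · 2 · 2
step 1: 3 · 2 · 0 · 1 · 3 · 2
1 · 3 · 3 · 3 · 0 · 1
2 · 2 · 0 · 2 · 0 · 1
0 · 2 · 2 · 0 · 0 · 3
2 · 0 · 2 · 3 · 2 · 2
step 2: 3 · 2 · 0 · 1 · 3 · 2
1 · 3 · 3 · 3 · 0 · 1
2 · 2 · 0 · 2 · 0 · 1
0 · 2 · 2 · 0 · 0 · 3
3 · 0 · 2 · 3 · 2 · 2
step 3: 3 · 2 · 0 · 1 · 3 · 2
1 · 3 · 3 · 3 · 0 · 1
2 · 2 · 0 · 2 · 0 · 1
1 · 2 · 2 · 0 · 0 · 3
0 · 1 · 2 · 3 · 2 · 2
step 4: 3 · 2 · 0 · 1 · 3 · 2
1 · 3 · 3 · 3 · 0 · 1
2 · 2 · 0 · 2 · 0 · 1
1 · 2 · 2 · 0 · 0 · 3
1 · 1 · 2 · 3 · 2 · 2
step 5: 3 · 2 · 0 · 1 · 3 · 2
1 · 3 · 3 · 3 · 0 · 1
2 · 2 · 0 · 2 · 0 · 1
1 · 2 · 2 · 0 · 0 · 3
2 · 1 · 2 · 3 · 2 · 2
step 6: 3 · 2 · 0 · 1 · 3 · 2
1 · 3 · 3 · 3 · 0 · 1
2 · 2 · 0 · 2 · 0 · 1
1 · 2 · 2 · 0 · 0 · 3
3 · 1 · 2 · 3 · 2 · 2
step 7: 3 · 2 · 0 · 1 · 3 · 2
1 · 3 · 3 · 3 · 0 · 1
2 · 2 · 0 · 2 · 0 · 1
2 · 2 · 2 · 0 · 0 · 3
0 · 2 · 2 · 3 · 2 · 2
step 8: 3 · 2 · 0 · 1 · 3 · 2
1 · 3 · 3 · 3 · 0 · 1
2 · 2 · 0 · 2 · 0 · 1
2 · 2 · 2 · 0 · 0 · 3
1 · 2 · 2 · 3 · 2 · 2
step 9: 3 · 2 · 0 · 1 · 3 · 2
1 · 3 · 3 · 3 · 0 · 1
2 · 2 · 0 · 2 · 0 · 1
2 · 2 · 2 · 0 · 0 · 3
2 · 2 · 2 · 3 · 2 · 2
step 10: 3 · 2 · 0 · 1 · 3 · 2
1 · 3 · 3 · 3 · 0 · 1
2 · 2 · 0 · 2 · 0 · 1
2 · 2 · 2 · 0 · 0 · 3
3 · 2 · 2 · 3 · 2 · 2
step 11: 3 · 2 · 0 · 1 · 3 · 2
1 · 3 · 3 · 3 · 0 · 1
2 · 2 · 0 · 2 · 0 · 1
3 · 2 · 2 · 0 · 0 · 3
0 · 3 · 2 · 3 · 2 · 2
step 12: 3 · 2 · 0 · 1 · 3 · 2
1 · 3 · 3 · 3 · 0 · 1
2 · 2 · 0 · 2 · 0 · 1
3 · 2 · 2 · 0 · 0 · 3
1 · 3 · 2 · 3 · 2 · 2

52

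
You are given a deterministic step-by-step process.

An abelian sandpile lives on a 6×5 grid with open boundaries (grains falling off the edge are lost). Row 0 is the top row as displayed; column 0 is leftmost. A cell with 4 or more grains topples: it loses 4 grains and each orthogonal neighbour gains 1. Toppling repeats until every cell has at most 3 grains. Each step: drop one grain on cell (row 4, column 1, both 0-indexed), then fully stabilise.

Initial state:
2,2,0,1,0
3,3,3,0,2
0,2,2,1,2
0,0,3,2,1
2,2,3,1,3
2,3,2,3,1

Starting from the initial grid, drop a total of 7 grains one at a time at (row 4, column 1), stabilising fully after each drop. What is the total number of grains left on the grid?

50

0) 2,2,0,1,0
3,3,3,0,2
0,2,2,1,2
0,0,3,2,1
2,2,3,1,3
2,3,2,3,1
1) 2,2,0,1,0
3,3,3,0,2
0,2,2,1,2
0,0,3,2,1
2,3,3,1,3
2,3,2,3,1
2) 2,2,0,1,0
3,3,3,0,2
0,2,3,1,2
0,2,0,3,1
3,2,2,3,3
3,1,1,0,2
3) 2,2,0,1,0
3,3,3,0,2
0,2,3,1,2
0,2,0,3,1
3,3,2,3,3
3,1,1,0,2
4) 2,2,0,1,0
3,3,3,0,2
0,2,3,1,2
1,3,0,3,1
1,1,3,3,3
0,3,1,0,2
5) 2,2,0,1,0
3,3,3,0,2
0,2,3,1,2
1,3,0,3,1
1,2,3,3,3
0,3,1,0,2
6) 2,2,0,1,0
3,3,3,0,2
0,2,3,1,2
1,3,0,3,1
1,3,3,3,3
0,3,1,0,2
7) 2,2,0,1,0
3,3,3,0,2
0,3,3,2,2
2,0,3,0,3
2,3,1,2,0
1,0,3,1,3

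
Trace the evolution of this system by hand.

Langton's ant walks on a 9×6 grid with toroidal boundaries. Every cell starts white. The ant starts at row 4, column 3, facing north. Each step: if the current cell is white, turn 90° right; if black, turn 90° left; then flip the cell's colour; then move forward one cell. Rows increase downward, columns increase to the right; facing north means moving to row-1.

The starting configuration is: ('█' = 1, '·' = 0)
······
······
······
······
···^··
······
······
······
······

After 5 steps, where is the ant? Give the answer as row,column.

gen 0: ······
······
······
······
···^··
······
······
······
······
gen 1: ······
······
······
······
···█>·
······
······
······
······
gen 2: ······
······
······
······
···██·
····v·
······
······
······
gen 3: ······
······
······
······
···██·
···<█·
······
······
······
gen 4: ······
······
······
······
···^█·
···██·
······
······
······
gen 5: ······
······
······
······
··<·█·
···██·
······
······
······

4,2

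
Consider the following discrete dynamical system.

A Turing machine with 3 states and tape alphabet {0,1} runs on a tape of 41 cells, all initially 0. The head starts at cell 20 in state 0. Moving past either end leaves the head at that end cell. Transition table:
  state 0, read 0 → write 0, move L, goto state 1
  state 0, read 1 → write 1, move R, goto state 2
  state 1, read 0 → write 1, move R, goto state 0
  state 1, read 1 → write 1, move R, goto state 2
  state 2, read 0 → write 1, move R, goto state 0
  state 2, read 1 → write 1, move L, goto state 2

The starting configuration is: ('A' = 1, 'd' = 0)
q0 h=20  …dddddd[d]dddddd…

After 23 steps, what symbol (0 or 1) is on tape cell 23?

0) q0 h=20  …dddddd[d]dddddd…
1) q1 h=19  …dddddd[d]dddddd…
2) q0 h=20  …dddddA[d]dddddd…
3) q1 h=19  …dddddd[A]dddddd…
4) q2 h=20  …dddddA[d]dddddd…
5) q0 h=21  …ddddAA[d]dddddd…
6) q1 h=20  …dddddA[A]dddddd…
7) q2 h=21  …ddddAA[d]dddddd…
8) q0 h=22  …dddAAA[d]dddddd…
9) q1 h=21  …ddddAA[A]dddddd…
10) q2 h=22  …dddAAA[d]dddddd…
11) q0 h=23  …ddAAAA[d]dddddd…
12) q1 h=22  …dddAAA[A]dddddd…
13) q2 h=23  …ddAAAA[d]dddddd…
14) q0 h=24  …dAAAAA[d]dddddd…
15) q1 h=23  …ddAAAA[A]dddddd…
16) q2 h=24  …dAAAAA[d]dddddd…
17) q0 h=25  …AAAAAA[d]dddddd…
18) q1 h=24  …dAAAAA[A]dddddd…
19) q2 h=25  …AAAAAA[d]dddddd…
20) q0 h=26  …AAAAAA[d]dddddd…
21) q1 h=25  …AAAAAA[A]dddddd…
22) q2 h=26  …AAAAAA[d]dddddd…
23) q0 h=27  …AAAAAA[d]dddddd…

1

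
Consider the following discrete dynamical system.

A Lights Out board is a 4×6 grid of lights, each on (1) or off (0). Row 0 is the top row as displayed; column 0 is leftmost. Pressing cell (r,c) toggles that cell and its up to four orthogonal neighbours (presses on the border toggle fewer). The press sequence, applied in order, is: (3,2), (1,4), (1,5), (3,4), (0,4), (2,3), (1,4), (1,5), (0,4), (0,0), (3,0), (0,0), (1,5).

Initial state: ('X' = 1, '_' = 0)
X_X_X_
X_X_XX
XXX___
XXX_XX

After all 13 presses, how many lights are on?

13

k=0  X_X_X_
X_X_XX
XXX___
XXX_XX
k=1  X_X_X_
X_X_XX
XX____
X__XXX
k=2  X_X___
X_XX__
XX__X_
X__XXX
k=3  X_X__X
X_XXXX
XX__XX
X__XXX
k=4  X_X__X
X_XXXX
XX___X
X_____
k=5  X_XXX_
X_XX_X
XX___X
X_____
k=6  X_XXX_
X_X__X
XXXXXX
X__X__
k=7  X_XX__
X_XXX_
XXXX_X
X__X__
k=8  X_XX_X
X_XX_X
XXXX__
X__X__
k=9  X_X_X_
X_XXXX
XXXX__
X__X__
k=10  _XX_X_
__XXXX
XXXX__
X__X__
k=11  _XX_X_
__XXXX
_XXX__
_X_X__
k=12  X_X_X_
X_XXXX
_XXX__
_X_X__
k=13  X_X_XX
X_XX__
_XXX_X
_X_X__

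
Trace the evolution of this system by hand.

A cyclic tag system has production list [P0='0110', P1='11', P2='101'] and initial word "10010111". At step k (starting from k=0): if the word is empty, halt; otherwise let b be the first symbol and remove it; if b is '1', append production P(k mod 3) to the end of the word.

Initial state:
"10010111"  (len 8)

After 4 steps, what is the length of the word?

[0] "10010111"  (len 8)
[1] "00101110110"  (len 11)
[2] "0101110110"  (len 10)
[3] "101110110"  (len 9)
[4] "011101100110"  (len 12)

12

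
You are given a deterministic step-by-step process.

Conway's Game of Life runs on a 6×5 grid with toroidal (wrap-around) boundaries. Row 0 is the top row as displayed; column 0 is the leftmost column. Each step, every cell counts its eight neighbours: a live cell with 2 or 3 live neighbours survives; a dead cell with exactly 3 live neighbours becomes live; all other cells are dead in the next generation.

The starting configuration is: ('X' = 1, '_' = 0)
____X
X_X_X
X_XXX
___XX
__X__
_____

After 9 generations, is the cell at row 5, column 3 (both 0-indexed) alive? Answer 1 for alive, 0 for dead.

t=0: ____X
X_X_X
X_XXX
___XX
__X__
_____
t=1: X__XX
__X__
__X__
XX___
___X_
_____
t=2: ___XX
_XX_X
__X__
_XX__
_____
___X_
t=3: X___X
XXX_X
X____
_XX__
__X__
___XX
t=4: __X__
___X_
___XX
_XX__
_XX__
X__XX
t=5: __X__
__XXX
___XX
XX___
____X
X__XX
t=6: XXX__
__X_X
_X___
X__X_
_X_X_
X__XX
t=7: __X__
__XX_
XXXXX
XX__X
_X_X_
___X_
t=8: __X__
X____
_____
_____
_X_X_
___X_
t=9: _____
_____
_____
_____
__X__
___X_

1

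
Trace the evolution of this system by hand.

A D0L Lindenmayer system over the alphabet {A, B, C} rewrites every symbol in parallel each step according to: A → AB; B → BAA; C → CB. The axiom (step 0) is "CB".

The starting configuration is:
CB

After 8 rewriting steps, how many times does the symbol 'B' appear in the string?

985

k=0  CB
k=1  CBBAA
k=2  CBBAABAAABAB
k=3  CBBAABAAABABBAAABABABBAAABBAA
k=4  CBBAABAAABABBAAABABABBAAABBAABAAABABABBAAABBAAABBAABAAABABABBAABAAABAB
k=5  CBBAABAAABABBAAABABABBAAABBAABAAABABABBAAABBAAABBAABAAABAB…ABBAABAAABABBAAABABABBAAABBAAABBAABAAABABBAAABABABBAAABBAA  (len 169)
k=6  CBBAABAAABABBAAABABABBAAABBAABAAABABABBAAABBAAABBAABAAABAB…BAAABABABBAAABBAABAAABABABBAAABBAAABBAABAAABABABBAABAAABAB  (len 408)
k=7  CBBAABAAABABBAAABABABBAAABBAABAAABABABBAAABBAAABBAABAAABAB…ABBAABAAABABBAAABABABBAAABBAAABBAABAAABABBAAABABABBAAABBAA  (len 985)
k=8  CBBAABAAABABBAAABABABBAAABBAABAAABABABBAAABBAAABBAABAAABAB…BAAABABABBAAABBAABAAABABABBAAABBAAABBAABAAABABABBAABAAABAB  (len 2378)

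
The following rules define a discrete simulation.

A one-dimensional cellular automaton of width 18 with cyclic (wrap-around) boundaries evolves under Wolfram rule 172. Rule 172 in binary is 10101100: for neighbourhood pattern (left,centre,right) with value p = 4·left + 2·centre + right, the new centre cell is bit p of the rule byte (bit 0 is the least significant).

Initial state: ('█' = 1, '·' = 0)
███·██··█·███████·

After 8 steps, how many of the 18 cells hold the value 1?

6

step 0: ███·██··█·███████·
step 1: ██·██···████████·█
step 2: █·██····███████·██
step 3: ·██·····██████·███
step 4: ██······█████·███·
step 5: █·······████·███·█
step 6: ········███·███·██
step 7: ········██·███·██·
step 8: ········█·███·██··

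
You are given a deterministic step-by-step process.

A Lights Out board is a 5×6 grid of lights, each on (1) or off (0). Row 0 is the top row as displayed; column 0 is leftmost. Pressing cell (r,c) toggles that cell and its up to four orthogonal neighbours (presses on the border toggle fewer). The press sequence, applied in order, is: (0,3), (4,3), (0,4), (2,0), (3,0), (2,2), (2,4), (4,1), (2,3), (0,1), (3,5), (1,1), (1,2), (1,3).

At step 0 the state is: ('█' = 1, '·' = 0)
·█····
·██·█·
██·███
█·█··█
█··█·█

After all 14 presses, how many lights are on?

15

t=0: ·█····
·██·█·
██·███
█·█··█
█··█·█
t=1: ·████·
·████·
██·███
█·█··█
█··█·█
t=2: ·████·
·████·
██·███
█·██·█
█·█·██
t=3: ·██··█
·███··
██·███
█·██·█
█·█·██
t=4: ·██··█
████··
···███
··██·█
█·█·██
t=5: ·██··█
████··
█··███
████·█
··█·██
t=6: ·██··█
██·█··
███·██
██·█·█
··█·██
t=7: ·██··█
██·██·
████··
██·███
··█·██
t=8: ·██··█
██·██·
████··
█··███
██··██
t=9: ·██··█
██··█·
██··█·
█···██
██··██
t=10: █····█
█···█·
██··█·
█···██
██··██
t=11: █····█
█···█·
██··██
█·····
██··█·
t=12: ██···█
·██·█·
█···██
█·····
██··█·
t=13: ███··█
···██·
█·█·██
█·····
██··█·
t=14: ████·█
··█···
█·████
█·····
██··█·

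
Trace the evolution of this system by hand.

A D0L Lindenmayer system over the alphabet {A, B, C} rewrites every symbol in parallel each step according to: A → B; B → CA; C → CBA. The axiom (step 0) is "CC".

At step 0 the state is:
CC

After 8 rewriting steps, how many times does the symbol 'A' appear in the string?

256

[0] CC
[1] CBACBA
[2] CBACABCBACAB
[3] CBACABCBABCACBACABCBABCA
[4] CBACABCBABCACBACABCACBABCBACABCBABCACBACABCACBAB
[5] CBACABCBABCACBACABCACBABCBACABCBABCACBABCBACABCACBACABCBABCACBACABCACBABCBACABCBABCACBABCBACABCA
[6] CBACABCBABCACBACABCACBABCBACABCBABCACBABCBACABCACBACABCBAB…ABCBACABCACBACABCBABCACBACABCACBABCBACABCACBACABCBABCACBAB  (len 192)
[7] CBACABCBABCACBACABCACBABCBACABCBABCACBABCBACABCACBACABCBAB…ABCBACABCACBACABCBABCACBABCBACABCBABCACBACABCACBABCBACABCA  (len 384)
[8] CBACABCBABCACBACABCACBABCBACABCBABCACBABCBACABCACBACABCBAB…CBABCACBACABCACBABCBACABCBABCACBABCBACABCACBACABCBABCACBAB  (len 768)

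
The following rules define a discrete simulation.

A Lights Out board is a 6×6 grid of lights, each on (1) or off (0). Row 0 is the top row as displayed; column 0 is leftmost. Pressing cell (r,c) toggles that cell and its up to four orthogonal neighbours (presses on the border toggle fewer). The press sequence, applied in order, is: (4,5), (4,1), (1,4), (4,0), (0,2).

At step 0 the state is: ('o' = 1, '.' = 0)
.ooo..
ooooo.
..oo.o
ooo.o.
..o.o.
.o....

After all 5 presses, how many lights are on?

gen 0: .ooo..
ooooo.
..oo.o
ooo.o.
..o.o.
.o....
gen 1: .ooo..
ooooo.
..oo.o
ooo.oo
..o..o
.o...o
gen 2: .ooo..
ooooo.
..oo.o
o.o.oo
oo...o
.....o
gen 3: .oooo.
ooo..o
..oooo
o.o.oo
oo...o
.....o
gen 4: .oooo.
ooo..o
..oooo
..o.oo
.....o
o....o
gen 5: ....o.
oo...o
..oooo
..o.oo
.....o
o....o

14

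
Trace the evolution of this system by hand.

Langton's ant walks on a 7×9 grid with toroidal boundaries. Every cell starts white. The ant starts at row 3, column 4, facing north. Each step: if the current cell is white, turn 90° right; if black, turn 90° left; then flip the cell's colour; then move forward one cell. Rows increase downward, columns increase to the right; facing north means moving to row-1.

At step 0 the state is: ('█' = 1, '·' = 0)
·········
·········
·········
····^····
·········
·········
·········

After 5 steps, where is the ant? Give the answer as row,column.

0) ·········
·········
·········
····^····
·········
·········
·········
1) ·········
·········
·········
····█>···
·········
·········
·········
2) ·········
·········
·········
····██···
·····v···
·········
·········
3) ·········
·········
·········
····██···
····<█···
·········
·········
4) ·········
·········
·········
····^█···
····██···
·········
·········
5) ·········
·········
·········
···<·█···
····██···
·········
·········

3,3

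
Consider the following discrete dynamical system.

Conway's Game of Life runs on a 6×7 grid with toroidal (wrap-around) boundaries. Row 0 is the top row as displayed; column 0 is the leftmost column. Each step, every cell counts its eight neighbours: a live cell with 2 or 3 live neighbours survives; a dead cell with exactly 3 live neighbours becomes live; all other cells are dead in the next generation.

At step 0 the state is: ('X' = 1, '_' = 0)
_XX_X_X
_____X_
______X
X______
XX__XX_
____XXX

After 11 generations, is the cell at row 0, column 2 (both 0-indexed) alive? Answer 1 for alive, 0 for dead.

1

[0] _XX_X_X
_____X_
______X
X______
XX__XX_
____XXX
[1] X__XX_X
X____XX
______X
XX___X_
XX__X__
__X____
[2] XX_XX__
____X__
_X_____
_X___X_
X_X___X
__X_XXX
[3] XXX___X
XXXXX__
_______
_XX___X
X_XXX__
__X_X__
[4] ____XXX
___X__X
_______
XXX____
X___XX_
____XXX
[5] X__X___
____X_X
XXX____
XX____X
X__XX__
X__X___
[6] X__XX_X
__XX__X
__X__X_
___X__X
__XXX__
XXXX__X
[7] ____X__
XXX___X
__X_XXX
_____X_
____XXX
______X
[8] _X___XX
XXX_X_X
__XXX__
___X___
____X_X
____X_X
[9] _XXXX__
____X_X
X___XX_
__X__X_
___XX__
____X_X
[10] X_X_X__
XXX___X
___XX__
_____XX
___XX__
_______
[11] X_XX__X
X_X_XXX
_XXXX__
_____X_
____XX_
____X__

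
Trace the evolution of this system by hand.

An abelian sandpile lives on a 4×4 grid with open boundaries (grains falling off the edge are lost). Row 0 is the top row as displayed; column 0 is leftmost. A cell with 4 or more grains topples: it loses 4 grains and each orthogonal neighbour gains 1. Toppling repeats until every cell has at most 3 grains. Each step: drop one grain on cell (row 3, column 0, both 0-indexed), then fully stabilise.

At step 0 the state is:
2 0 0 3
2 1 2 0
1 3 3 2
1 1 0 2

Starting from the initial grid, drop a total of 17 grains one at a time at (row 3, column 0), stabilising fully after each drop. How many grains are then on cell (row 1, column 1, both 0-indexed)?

[0] 2 0 0 3
2 1 2 0
1 3 3 2
1 1 0 2
[1] 2 0 0 3
2 1 2 0
1 3 3 2
2 1 0 2
[2] 2 0 0 3
2 1 2 0
1 3 3 2
3 1 0 2
[3] 2 0 0 3
2 1 2 0
2 3 3 2
0 2 0 2
[4] 2 0 0 3
2 1 2 0
2 3 3 2
1 2 0 2
[5] 2 0 0 3
2 1 2 0
2 3 3 2
2 2 0 2
[6] 2 0 0 3
2 1 2 0
2 3 3 2
3 2 0 2
[7] 2 0 0 3
2 1 2 0
3 3 3 2
0 3 0 2
[8] 2 0 0 3
2 1 2 0
3 3 3 2
1 3 0 2
[9] 2 0 0 3
2 1 2 0
3 3 3 2
2 3 0 2
[10] 2 0 0 3
2 1 2 0
3 3 3 2
3 3 0 2
[11] 2 0 0 3
3 2 3 0
1 2 0 3
2 1 2 2
[12] 2 0 0 3
3 2 3 0
1 2 0 3
3 1 2 2
[13] 2 0 0 3
3 2 3 0
2 2 0 3
0 2 2 2
[14] 2 0 0 3
3 2 3 0
2 2 0 3
1 2 2 2
[15] 2 0 0 3
3 2 3 0
2 2 0 3
2 2 2 2
[16] 2 0 0 3
3 2 3 0
2 2 0 3
3 2 2 2
[17] 2 0 0 3
3 2 3 0
3 2 0 3
0 3 2 2

2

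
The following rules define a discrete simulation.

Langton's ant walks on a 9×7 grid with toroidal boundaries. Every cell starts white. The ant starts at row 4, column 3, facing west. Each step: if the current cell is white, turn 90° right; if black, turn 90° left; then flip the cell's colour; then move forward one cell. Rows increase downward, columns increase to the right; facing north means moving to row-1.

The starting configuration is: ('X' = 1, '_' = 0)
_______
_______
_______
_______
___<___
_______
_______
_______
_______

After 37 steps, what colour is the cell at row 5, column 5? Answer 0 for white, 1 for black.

1

step 0: _______
_______
_______
_______
___<___
_______
_______
_______
_______
step 1: _______
_______
_______
___^___
___X___
_______
_______
_______
_______
step 2: _______
_______
_______
___X>__
___X___
_______
_______
_______
_______
step 3: _______
_______
_______
___XX__
___Xv__
_______
_______
_______
_______
step 4: _______
_______
_______
___XX__
___<X__
_______
_______
_______
_______
step 5: _______
_______
_______
___XX__
____X__
___v___
_______
_______
_______
step 6: _______
_______
_______
___XX__
____X__
__<X___
_______
_______
_______
step 7: _______
_______
_______
___XX__
__^_X__
__XX___
_______
_______
_______
step 8: _______
_______
_______
___XX__
__X>X__
__XX___
_______
_______
_______
step 9: _______
_______
_______
___XX__
__XXX__
__Xv___
_______
_______
_______
step 10: _______
_______
_______
___XX__
__XXX__
__X_>__
_______
_______
_______
step 11: _______
_______
_______
___XX__
__XXX__
__X_X__
____v__
_______
_______
step 12: _______
_______
_______
___XX__
__XXX__
__X_X__
___<X__
_______
_______
step 13: _______
_______
_______
___XX__
__XXX__
__X^X__
___XX__
_______
_______
step 14: _______
_______
_______
___XX__
__XXX__
__XX>__
___XX__
_______
_______
step 15: _______
_______
_______
___XX__
__XX^__
__XX___
___XX__
_______
_______
step 16: _______
_______
_______
___XX__
__X<___
__XX___
___XX__
_______
_______
step 17: _______
_______
_______
___XX__
__X____
__Xv___
___XX__
_______
_______
step 18: _______
_______
_______
___XX__
__X____
__X_>__
___XX__
_______
_______
step 19: _______
_______
_______
___XX__
__X____
__X_X__
___Xv__
_______
_______
step 20: _______
_______
_______
___XX__
__X____
__X_X__
___X_>_
_______
_______
step 21: _______
_______
_______
___XX__
__X____
__X_X__
___X_X_
_____v_
_______
step 22: _______
_______
_______
___XX__
__X____
__X_X__
___X_X_
____<X_
_______
step 23: _______
_______
_______
___XX__
__X____
__X_X__
___X^X_
____XX_
_______
step 24: _______
_______
_______
___XX__
__X____
__X_X__
___XX>_
____XX_
_______
step 25: _______
_______
_______
___XX__
__X____
__X_X^_
___XX__
____XX_
_______
step 26: _______
_______
_______
___XX__
__X____
__X_XX>
___XX__
____XX_
_______
step 27: _______
_______
_______
___XX__
__X____
__X_XXX
___XX_v
____XX_
_______
step 28: _______
_______
_______
___XX__
__X____
__X_XXX
___XX<X
____XX_
_______
step 29: _______
_______
_______
___XX__
__X____
__X_X^X
___XXXX
____XX_
_______
step 30: _______
_______
_______
___XX__
__X____
__X_<_X
___XXXX
____XX_
_______
step 31: _______
_______
_______
___XX__
__X____
__X___X
___XvXX
____XX_
_______
step 32: _______
_______
_______
___XX__
__X____
__X___X
___X_>X
____XX_
_______
step 33: _______
_______
_______
___XX__
__X____
__X__^X
___X__X
____XX_
_______
step 34: _______
_______
_______
___XX__
__X____
__X__X>
___X__X
____XX_
_______
step 35: _______
_______
_______
___XX__
__X___^
__X__X_
___X__X
____XX_
_______
step 36: _______
_______
_______
___XX__
>_X___X
__X__X_
___X__X
____XX_
_______
step 37: _______
_______
_______
___XX__
X_X___X
v_X__X_
___X__X
____XX_
_______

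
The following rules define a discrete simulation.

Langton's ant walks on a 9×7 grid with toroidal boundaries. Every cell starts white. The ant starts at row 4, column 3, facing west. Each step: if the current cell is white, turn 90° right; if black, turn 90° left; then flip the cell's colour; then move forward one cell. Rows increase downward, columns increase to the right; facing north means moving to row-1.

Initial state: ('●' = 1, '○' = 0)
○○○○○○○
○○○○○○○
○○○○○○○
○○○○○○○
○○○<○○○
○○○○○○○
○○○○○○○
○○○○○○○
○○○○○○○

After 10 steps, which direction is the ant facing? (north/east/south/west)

k=0  ○○○○○○○
○○○○○○○
○○○○○○○
○○○○○○○
○○○<○○○
○○○○○○○
○○○○○○○
○○○○○○○
○○○○○○○
k=1  ○○○○○○○
○○○○○○○
○○○○○○○
○○○^○○○
○○○●○○○
○○○○○○○
○○○○○○○
○○○○○○○
○○○○○○○
k=2  ○○○○○○○
○○○○○○○
○○○○○○○
○○○●>○○
○○○●○○○
○○○○○○○
○○○○○○○
○○○○○○○
○○○○○○○
k=3  ○○○○○○○
○○○○○○○
○○○○○○○
○○○●●○○
○○○●v○○
○○○○○○○
○○○○○○○
○○○○○○○
○○○○○○○
k=4  ○○○○○○○
○○○○○○○
○○○○○○○
○○○●●○○
○○○<●○○
○○○○○○○
○○○○○○○
○○○○○○○
○○○○○○○
k=5  ○○○○○○○
○○○○○○○
○○○○○○○
○○○●●○○
○○○○●○○
○○○v○○○
○○○○○○○
○○○○○○○
○○○○○○○
k=6  ○○○○○○○
○○○○○○○
○○○○○○○
○○○●●○○
○○○○●○○
○○<●○○○
○○○○○○○
○○○○○○○
○○○○○○○
k=7  ○○○○○○○
○○○○○○○
○○○○○○○
○○○●●○○
○○^○●○○
○○●●○○○
○○○○○○○
○○○○○○○
○○○○○○○
k=8  ○○○○○○○
○○○○○○○
○○○○○○○
○○○●●○○
○○●>●○○
○○●●○○○
○○○○○○○
○○○○○○○
○○○○○○○
k=9  ○○○○○○○
○○○○○○○
○○○○○○○
○○○●●○○
○○●●●○○
○○●v○○○
○○○○○○○
○○○○○○○
○○○○○○○
k=10  ○○○○○○○
○○○○○○○
○○○○○○○
○○○●●○○
○○●●●○○
○○●○>○○
○○○○○○○
○○○○○○○
○○○○○○○

east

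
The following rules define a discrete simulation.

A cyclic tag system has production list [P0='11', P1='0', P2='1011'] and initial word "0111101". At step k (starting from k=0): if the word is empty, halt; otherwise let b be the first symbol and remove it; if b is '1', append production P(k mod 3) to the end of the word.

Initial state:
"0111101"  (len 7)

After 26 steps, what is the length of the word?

19

k=0  "0111101"  (len 7)
k=1  "111101"  (len 6)
k=2  "111010"  (len 6)
k=3  "110101011"  (len 9)
k=4  "1010101111"  (len 10)
k=5  "0101011110"  (len 10)
k=6  "101011110"  (len 9)
k=7  "0101111011"  (len 10)
k=8  "101111011"  (len 9)
k=9  "011110111011"  (len 12)
k=10  "11110111011"  (len 11)
k=11  "11101110110"  (len 11)
k=12  "11011101101011"  (len 14)
k=13  "101110110101111"  (len 15)
k=14  "011101101011110"  (len 15)
k=15  "11101101011110"  (len 14)
k=16  "110110101111011"  (len 15)
k=17  "101101011110110"  (len 15)
k=18  "011010111101101011"  (len 18)
k=19  "11010111101101011"  (len 17)
k=20  "10101111011010110"  (len 17)
k=21  "01011110110101101011"  (len 20)
k=22  "1011110110101101011"  (len 19)
k=23  "0111101101011010110"  (len 19)
k=24  "111101101011010110"  (len 18)
k=25  "1110110101101011011"  (len 19)
k=26  "1101101011010110110"  (len 19)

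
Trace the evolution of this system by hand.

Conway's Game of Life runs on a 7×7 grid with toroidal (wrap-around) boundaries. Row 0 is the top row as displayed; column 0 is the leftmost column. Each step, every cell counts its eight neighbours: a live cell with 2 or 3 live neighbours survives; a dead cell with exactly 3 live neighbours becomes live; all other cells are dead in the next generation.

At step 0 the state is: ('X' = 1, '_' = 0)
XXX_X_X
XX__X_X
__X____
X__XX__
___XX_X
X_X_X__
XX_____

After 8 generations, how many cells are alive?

0) XXX_X_X
XX__X_X
__X____
X__XX__
___XX_X
X_X_X__
XX_____
1) __XX___
______X
__X_XXX
__X_XX_
XXX___X
X_X_XXX
_____X_
2) _______
__X_X_X
____X_X
__X_X__
__X____
__XXX__
_XX__X_
3) _XXX_X_
___X___
____X__
_____X_
_XX_X__
____X__
_XX_X__
4) _X_____
___X___
____X__
___XXX_
___XXX_
____XX_
_X__XX_
5) __X_X__
_______
_____X_
_______
______X
______X
____XX_
6) ___XXX_
_______
_______
_______
_______
______X
___XXX_
7) ___X_X_
____X__
_______
_______
_______
____XX_
___X__X
8) ___X_X_
____X__
_______
_______
_______
____XX_
___X__X

7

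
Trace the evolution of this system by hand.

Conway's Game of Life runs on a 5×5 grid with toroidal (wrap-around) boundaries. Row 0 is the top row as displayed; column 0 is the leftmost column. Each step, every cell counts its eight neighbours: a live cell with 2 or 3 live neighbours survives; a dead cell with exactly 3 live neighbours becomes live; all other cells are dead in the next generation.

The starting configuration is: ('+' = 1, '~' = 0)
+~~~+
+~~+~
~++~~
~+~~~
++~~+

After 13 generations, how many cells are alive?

0) +~~~+
+~~+~
~++~~
~+~~~
++~~+
1) ~~~+~
+~++~
+++~~
~~~~~
~+~~+
2) ++~+~
+~~+~
+~+++
~~+~~
~~~~~
3) +++~~
~~~~~
+~+~~
~++~+
~++~~
4) +~+~~
+~+~~
+~++~
~~~~~
~~~~~
5) ~~~~~
+~+~~
~~+++
~~~~~
~~~~~
6) ~~~~~
~++~+
~++++
~~~+~
~~~~~
7) ~~~~~
~+~~+
~+~~+
~~~++
~~~~~
8) ~~~~~
~~~~~
~~+~+
+~~++
~~~~~
9) ~~~~~
~~~~~
+~~~+
+~~++
~~~~+
10) ~~~~~
~~~~~
+~~+~
~~~+~
+~~++
11) ~~~~+
~~~~~
~~~~+
+~++~
~~~++
12) ~~~++
~~~~~
~~~++
+~+~~
+~+~~
13) ~~~++
~~~~~
~~~++
+~+~~
+~+~~

8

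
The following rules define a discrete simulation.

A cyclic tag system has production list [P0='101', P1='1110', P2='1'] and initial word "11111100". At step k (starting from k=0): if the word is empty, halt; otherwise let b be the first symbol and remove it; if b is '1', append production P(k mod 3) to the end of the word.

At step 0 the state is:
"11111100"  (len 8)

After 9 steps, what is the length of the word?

16

t=0: "11111100"  (len 8)
t=1: "1111100101"  (len 10)
t=2: "1111001011110"  (len 13)
t=3: "1110010111101"  (len 13)
t=4: "110010111101101"  (len 15)
t=5: "100101111011011110"  (len 18)
t=6: "001011110110111101"  (len 18)
t=7: "01011110110111101"  (len 17)
t=8: "1011110110111101"  (len 16)
t=9: "0111101101111011"  (len 16)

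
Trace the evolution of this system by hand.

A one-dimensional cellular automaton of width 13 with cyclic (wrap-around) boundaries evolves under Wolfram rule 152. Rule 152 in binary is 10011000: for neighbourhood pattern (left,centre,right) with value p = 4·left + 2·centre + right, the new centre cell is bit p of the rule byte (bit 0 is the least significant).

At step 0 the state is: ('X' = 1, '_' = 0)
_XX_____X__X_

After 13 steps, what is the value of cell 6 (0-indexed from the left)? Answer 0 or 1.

0

[0] _XX_____X__X_
[1] _X_X_____X__X
[2] ____X_____X__
[3] _____X_____X_
[4] ______X_____X
[5] X______X_____
[6] _X______X____
[7] __X______X___
[8] ___X______X__
[9] ____X______X_
[10] _____X______X
[11] X_____X______
[12] _X_____X_____
[13] __X_____X____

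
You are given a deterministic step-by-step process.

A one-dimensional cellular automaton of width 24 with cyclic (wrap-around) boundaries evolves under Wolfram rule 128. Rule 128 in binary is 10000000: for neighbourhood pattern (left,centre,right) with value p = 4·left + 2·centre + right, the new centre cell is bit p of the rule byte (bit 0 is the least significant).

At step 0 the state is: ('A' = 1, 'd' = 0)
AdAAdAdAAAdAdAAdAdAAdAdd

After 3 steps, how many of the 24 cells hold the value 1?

step 0: AdAAdAdAAAdAdAAdAdAAdAdd
step 1: ddddddddAddddddddddddddd
step 2: dddddddddddddddddddddddd
step 3: dddddddddddddddddddddddd

0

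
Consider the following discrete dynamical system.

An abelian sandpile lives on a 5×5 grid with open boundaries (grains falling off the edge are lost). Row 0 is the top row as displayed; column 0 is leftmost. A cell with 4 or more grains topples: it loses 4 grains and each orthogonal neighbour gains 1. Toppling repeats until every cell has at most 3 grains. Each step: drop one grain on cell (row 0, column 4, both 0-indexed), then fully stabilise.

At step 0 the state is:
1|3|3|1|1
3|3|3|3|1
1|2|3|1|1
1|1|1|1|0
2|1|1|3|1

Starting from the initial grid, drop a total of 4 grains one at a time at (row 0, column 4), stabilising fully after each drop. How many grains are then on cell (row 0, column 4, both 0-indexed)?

0) 1|3|3|1|1
3|3|3|3|1
1|2|3|1|1
1|1|1|1|0
2|1|1|3|1
1) 1|3|3|1|2
3|3|3|3|1
1|2|3|1|1
1|1|1|1|0
2|1|1|3|1
2) 1|3|3|1|3
3|3|3|3|1
1|2|3|1|1
1|1|1|1|0
2|1|1|3|1
3) 1|3|3|2|0
3|3|3|3|2
1|2|3|1|1
1|1|1|1|0
2|1|1|3|1
4) 1|3|3|2|1
3|3|3|3|2
1|2|3|1|1
1|1|1|1|0
2|1|1|3|1

1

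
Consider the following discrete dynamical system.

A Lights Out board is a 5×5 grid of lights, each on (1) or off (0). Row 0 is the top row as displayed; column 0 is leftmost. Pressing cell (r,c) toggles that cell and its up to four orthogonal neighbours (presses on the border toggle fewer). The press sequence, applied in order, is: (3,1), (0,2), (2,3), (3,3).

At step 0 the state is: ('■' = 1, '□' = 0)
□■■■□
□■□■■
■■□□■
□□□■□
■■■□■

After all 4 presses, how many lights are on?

gen 0: □■■■□
□■□■■
■■□□■
□□□■□
■■■□■
gen 1: □■■■□
□■□■■
■□□□■
■■■■□
■□■□■
gen 2: □□□□□
□■■■■
■□□□■
■■■■□
■□■□■
gen 3: □□□□□
□■■□■
■□■■□
■■■□□
■□■□■
gen 4: □□□□□
□■■□■
■□■□□
■■□■■
■□■■■

13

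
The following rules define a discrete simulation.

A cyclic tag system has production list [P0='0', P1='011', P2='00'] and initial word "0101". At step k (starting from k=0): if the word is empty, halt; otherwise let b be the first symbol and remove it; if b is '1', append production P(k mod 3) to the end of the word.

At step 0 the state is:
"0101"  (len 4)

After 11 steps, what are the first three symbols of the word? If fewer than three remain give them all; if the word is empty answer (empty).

(empty)

gen 0: "0101"  (len 4)
gen 1: "101"  (len 3)
gen 2: "01011"  (len 5)
gen 3: "1011"  (len 4)
gen 4: "0110"  (len 4)
gen 5: "110"  (len 3)
gen 6: "1000"  (len 4)
gen 7: "0000"  (len 4)
gen 8: "000"  (len 3)
gen 9: "00"  (len 2)
gen 10: "0"  (len 1)
gen 11: (halted — word empty)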